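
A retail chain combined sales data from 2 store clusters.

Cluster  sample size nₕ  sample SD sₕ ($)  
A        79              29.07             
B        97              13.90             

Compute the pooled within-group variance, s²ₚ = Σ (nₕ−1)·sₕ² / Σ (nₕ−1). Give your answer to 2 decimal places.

A: (79−1)·29.07² = 78·845.0649 = 65915.0622
B: (97−1)·13.90² = 96·193.21 = 18548.16
Numerator = 84463.2222; denominator = Σ(nₕ−1) = 174.
s²ₚ = 84463.2222/174 = 485.4208... → 485.42.

485.42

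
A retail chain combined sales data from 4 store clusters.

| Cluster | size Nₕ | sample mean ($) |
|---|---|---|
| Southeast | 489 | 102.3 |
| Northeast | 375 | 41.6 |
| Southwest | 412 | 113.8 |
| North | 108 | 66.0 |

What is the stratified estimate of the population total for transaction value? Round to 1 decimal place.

Population total = Σ Nₕ·x̄ₕ (each stratum's size times its mean).
489·102.3 + 375·41.6 + 412·113.8 + 108·66.0 = 50024.7 + 15600 + 46885.6 + 7128 = 119638.3.

119638.3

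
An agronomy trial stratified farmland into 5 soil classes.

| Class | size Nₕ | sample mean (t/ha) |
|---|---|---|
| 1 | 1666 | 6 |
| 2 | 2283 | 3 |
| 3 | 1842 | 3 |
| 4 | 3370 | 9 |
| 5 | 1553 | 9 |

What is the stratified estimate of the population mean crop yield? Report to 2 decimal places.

6.22

x̄_st = (Σ Nₕx̄ₕ) / (Σ Nₕ) = (1666·6 + 2283·3 + 1842·3 + 3370·9 + 1553·9) / 10714
= 66678 / 10714 = 6.2234... → 6.22.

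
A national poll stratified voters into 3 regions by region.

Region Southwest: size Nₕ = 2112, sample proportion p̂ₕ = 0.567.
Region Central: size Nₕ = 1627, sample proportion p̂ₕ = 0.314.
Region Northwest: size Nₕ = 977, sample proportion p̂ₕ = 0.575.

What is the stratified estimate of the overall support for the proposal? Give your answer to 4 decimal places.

Wₕ = Nₕ/N with N = 4716: 0.4478, 0.3450, 0.2072.
p̂_st = 0.4478·0.567 + 0.3450·0.314 + 0.2072·0.575 ≈ 0.481373... → 0.4814.

0.4814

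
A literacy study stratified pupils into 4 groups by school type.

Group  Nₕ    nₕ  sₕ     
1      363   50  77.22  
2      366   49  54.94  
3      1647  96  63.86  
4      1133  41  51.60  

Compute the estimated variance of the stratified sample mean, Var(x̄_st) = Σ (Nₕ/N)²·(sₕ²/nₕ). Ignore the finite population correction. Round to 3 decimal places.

N = 3509. Term for each stratum: Wₕ²sₕ²/nₕ.
Var(x̄_st) = 1.276251 + 0.670157 + 9.358518 + 6.770311 = 18.075237 → 18.075.

18.075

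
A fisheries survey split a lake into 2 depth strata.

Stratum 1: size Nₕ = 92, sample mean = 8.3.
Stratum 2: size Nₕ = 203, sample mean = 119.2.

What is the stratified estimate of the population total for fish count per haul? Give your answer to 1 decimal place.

24961.2

1: 92·8.3 = 763.6
2: 203·119.2 = 24197.6
τ̂ = Σ Nₕx̄ₕ = 24961.2.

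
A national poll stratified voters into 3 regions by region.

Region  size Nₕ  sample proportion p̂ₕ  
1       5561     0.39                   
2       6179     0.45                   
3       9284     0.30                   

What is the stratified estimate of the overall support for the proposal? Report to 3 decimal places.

0.368

N = 5561 + 6179 + 9284 = 21024.
Overall proportion = Σ (Nₕ/N)·p̂ₕ.
Σ Nₕp̂ₕ = 2168.79 + 2780.55 + 2785.2 = 7734.54.
7734.54 / 21024 = 0.36789... → 0.368.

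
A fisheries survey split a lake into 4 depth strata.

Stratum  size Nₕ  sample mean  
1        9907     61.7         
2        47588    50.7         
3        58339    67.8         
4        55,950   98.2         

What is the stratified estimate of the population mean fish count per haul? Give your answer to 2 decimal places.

N = 9907 + 47588 + 58339 + 55950 = 171784.
Weight each subgroup mean by Nₕ/N and sum.
Σ Nₕx̄ₕ = 9907·61.7 + 47588·50.7 + 58339·67.8 + 55950·98.2 = 611261.9 + 2412711.6 + 3955384.2 + 5494290 = 12473647.7.
Divide by N: 12473647.7 / 171784 = 72.6124... → 72.61.

72.61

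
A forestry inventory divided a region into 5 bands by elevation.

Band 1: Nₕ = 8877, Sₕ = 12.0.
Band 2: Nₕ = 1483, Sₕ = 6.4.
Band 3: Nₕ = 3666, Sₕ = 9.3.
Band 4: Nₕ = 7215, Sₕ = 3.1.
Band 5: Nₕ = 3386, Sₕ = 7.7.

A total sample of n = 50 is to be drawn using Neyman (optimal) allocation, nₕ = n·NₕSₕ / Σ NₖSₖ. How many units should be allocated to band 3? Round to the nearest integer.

9

1: NₕSₕ = 8877·12.0 = 106524
2: NₕSₕ = 1483·6.4 = 9491.2
3: NₕSₕ = 3666·9.3 = 34093.8
4: NₕSₕ = 7215·3.1 = 22366.5
5: NₕSₕ = 3386·7.7 = 26072.2
Σ NₕSₕ = 198547.7.
n_3 = 50·34093.8/198547.7 = 8.586... → 9.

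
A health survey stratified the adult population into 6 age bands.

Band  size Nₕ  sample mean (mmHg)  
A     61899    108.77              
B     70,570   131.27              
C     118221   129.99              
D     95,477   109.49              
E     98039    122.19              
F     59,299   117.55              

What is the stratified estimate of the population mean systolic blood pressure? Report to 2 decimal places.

N = 503505; weights Wₕ = Nₕ/N = (0.1229, 0.1402, 0.2348, 0.1896, 0.1947, 0.1178).
x̄_st = Σ Wₕ·x̄ₕ = 0.1229·108.77 + 0.1402·131.27 + 0.2348·129.99 + 0.1896·109.49 + 0.1947·122.19 + 0.1178·117.55 ≈ 120.6895...
→ 120.69.

120.69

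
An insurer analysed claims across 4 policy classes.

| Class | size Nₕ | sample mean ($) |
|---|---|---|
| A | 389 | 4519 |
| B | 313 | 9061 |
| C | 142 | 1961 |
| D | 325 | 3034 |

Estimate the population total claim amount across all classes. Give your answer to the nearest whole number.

5858496

A: 389·4519 = 1757891
B: 313·9061 = 2836093
C: 142·1961 = 278462
D: 325·3034 = 986050
τ̂ = Σ Nₕx̄ₕ = 5858496.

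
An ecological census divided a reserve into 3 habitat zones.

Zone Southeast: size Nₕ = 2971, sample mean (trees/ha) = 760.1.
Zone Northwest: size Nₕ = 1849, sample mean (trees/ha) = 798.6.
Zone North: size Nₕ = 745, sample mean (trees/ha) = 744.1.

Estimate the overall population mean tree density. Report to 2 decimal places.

N = 5565; weights Wₕ = Nₕ/N = (0.5339, 0.3323, 0.1339).
x̄_st = Σ Wₕ·x̄ₕ = 0.5339·760.1 + 0.3323·798.6 + 0.1339·744.1 ≈ 770.7499...
→ 770.75.

770.75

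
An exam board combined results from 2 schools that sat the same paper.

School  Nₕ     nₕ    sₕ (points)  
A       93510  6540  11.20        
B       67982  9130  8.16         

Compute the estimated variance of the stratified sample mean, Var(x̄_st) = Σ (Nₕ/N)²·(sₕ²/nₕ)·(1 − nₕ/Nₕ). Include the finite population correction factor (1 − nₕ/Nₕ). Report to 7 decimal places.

N = 161492; Wₕ = Nₕ/N.
school A: (93510/161492)²·11.20²/6540·(1 − 6540/93510) = 0.0059811377
school B: (67982/161492)²·8.16²/9130·(1 − 9130/67982) = 0.0011188263
Sum = 0.0070999640 → 0.0071000.

0.0071000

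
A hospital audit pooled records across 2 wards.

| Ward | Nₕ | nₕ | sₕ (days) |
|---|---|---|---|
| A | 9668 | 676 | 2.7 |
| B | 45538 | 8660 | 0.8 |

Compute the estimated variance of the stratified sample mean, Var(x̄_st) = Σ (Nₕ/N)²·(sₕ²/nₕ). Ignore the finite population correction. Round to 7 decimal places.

N = 55206; Wₕ = Nₕ/N.
ward A: (9668/55206)²·2.7²/676 = 0.0003307361
ward B: (45538/55206)²·0.8²/8660 = 0.0000502849
Sum = 0.0003810209 → 0.0003810.

0.0003810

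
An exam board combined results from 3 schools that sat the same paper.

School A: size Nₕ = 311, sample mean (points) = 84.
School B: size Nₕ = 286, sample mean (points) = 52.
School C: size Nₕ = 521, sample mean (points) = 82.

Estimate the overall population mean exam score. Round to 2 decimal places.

74.88

N = 1118; weights Wₕ = Nₕ/N = (0.2782, 0.2558, 0.4660).
x̄_st = Σ Wₕ·x̄ₕ = 0.2782·84 + 0.2558·52 + 0.4660·82 ≈ 74.8819...
→ 74.88.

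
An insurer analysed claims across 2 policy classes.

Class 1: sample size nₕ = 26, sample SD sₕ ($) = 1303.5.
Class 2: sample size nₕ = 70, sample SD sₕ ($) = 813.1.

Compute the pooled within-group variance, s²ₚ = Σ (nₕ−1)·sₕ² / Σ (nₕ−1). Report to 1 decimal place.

937190.3

1: (26−1)·1303.5² = 25·1699112.25 = 42477806.25
2: (70−1)·813.1² = 69·661131.61 = 45618081.09
Numerator = 88095887.34; denominator = Σ(nₕ−1) = 94.
s²ₚ = 88095887.34/94 = 937190.291... → 937190.3.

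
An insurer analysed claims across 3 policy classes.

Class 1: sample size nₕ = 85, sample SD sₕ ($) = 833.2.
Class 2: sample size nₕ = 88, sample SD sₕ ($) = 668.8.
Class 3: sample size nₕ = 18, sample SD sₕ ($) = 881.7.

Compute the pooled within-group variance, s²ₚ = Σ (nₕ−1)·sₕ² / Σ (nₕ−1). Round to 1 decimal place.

587472.9

Degrees of freedom: 84 + 87 + 17 = 188.
Σ(nₕ−1)sₕ² = 84·694222.24 + 87·447293.44 + 17·777394.89 = 110444910.57.
s²ₚ = 110444910.57 / 188 = 587472.929... → 587472.9.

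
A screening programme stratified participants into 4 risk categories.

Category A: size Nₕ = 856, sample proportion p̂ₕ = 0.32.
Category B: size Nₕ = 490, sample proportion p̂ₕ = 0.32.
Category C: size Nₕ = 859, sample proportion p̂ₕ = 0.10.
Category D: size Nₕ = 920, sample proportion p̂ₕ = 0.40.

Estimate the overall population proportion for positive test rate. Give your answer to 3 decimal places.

Wₕ = Nₕ/N with N = 3125: 0.2739, 0.1568, 0.2749, 0.2944.
p̂_st = 0.2739·0.32 + 0.1568·0.32 + 0.2749·0.10 + 0.2944·0.40 ≈ 0.28308... → 0.283.

0.283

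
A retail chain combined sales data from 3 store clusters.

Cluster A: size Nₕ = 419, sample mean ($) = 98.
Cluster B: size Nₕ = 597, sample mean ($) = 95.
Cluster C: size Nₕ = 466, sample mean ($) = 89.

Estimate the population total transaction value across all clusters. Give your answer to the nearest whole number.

139251

Population total = Σ Nₕ·x̄ₕ (each stratum's size times its mean).
419·98 + 597·95 + 466·89 = 41062 + 56715 + 41474 = 139251.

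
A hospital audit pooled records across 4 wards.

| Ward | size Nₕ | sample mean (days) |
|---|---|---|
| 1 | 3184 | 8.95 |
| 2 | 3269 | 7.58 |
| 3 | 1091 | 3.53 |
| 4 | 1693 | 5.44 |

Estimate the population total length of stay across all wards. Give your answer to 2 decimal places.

66336.97

1: 3184·8.95 = 28496.8
2: 3269·7.58 = 24779.02
3: 1091·3.53 = 3851.23
4: 1693·5.44 = 9209.92
τ̂ = Σ Nₕx̄ₕ = 66336.97.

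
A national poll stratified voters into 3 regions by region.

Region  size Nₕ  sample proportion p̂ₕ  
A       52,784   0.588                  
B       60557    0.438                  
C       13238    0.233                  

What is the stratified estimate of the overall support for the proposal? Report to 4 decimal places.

0.4791

N = 52784 + 60557 + 13238 = 126579.
Overall proportion = Σ (Nₕ/N)·p̂ₕ.
Σ Nₕp̂ₕ = 31036.992 + 26523.966 + 3084.454 = 60645.412.
60645.412 / 126579 = 0.479111... → 0.4791.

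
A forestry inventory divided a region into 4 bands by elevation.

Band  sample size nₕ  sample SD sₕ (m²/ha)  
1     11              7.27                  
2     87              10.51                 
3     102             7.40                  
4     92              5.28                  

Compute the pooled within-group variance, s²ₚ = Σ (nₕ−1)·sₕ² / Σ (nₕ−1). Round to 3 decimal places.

62.833

1: (11−1)·7.27² = 10·52.8529 = 528.529
2: (87−1)·10.51² = 86·110.4601 = 9499.5686
3: (102−1)·7.40² = 101·54.76 = 5530.76
4: (92−1)·5.28² = 91·27.8784 = 2536.9344
Numerator = 18095.792; denominator = Σ(nₕ−1) = 288.
s²ₚ = 18095.792/288 = 62.83261... → 62.833.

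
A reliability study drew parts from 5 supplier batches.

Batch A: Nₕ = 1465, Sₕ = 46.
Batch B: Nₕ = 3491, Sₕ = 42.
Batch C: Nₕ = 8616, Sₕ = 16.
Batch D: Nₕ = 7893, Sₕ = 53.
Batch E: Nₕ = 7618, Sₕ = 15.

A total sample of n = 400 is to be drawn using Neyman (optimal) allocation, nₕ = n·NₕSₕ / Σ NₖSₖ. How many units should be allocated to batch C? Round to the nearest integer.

A: NₕSₕ = 1465·46 = 67390
B: NₕSₕ = 3491·42 = 146622
C: NₕSₕ = 8616·16 = 137856
D: NₕSₕ = 7893·53 = 418329
E: NₕSₕ = 7618·15 = 114270
Σ NₕSₕ = 884467.
n_C = 400·137856/884467 = 62.345... → 62.

62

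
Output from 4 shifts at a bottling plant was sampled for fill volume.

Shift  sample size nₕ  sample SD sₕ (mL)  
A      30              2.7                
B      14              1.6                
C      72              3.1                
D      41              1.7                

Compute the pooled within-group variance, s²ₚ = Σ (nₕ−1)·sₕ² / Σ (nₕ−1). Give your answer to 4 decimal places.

6.8144

A: (30−1)·2.7² = 29·7.29 = 211.41
B: (14−1)·1.6² = 13·2.56 = 33.28
C: (72−1)·3.1² = 71·9.61 = 682.31
D: (41−1)·1.7² = 40·2.89 = 115.6
Numerator = 1042.6; denominator = Σ(nₕ−1) = 153.
s²ₚ = 1042.6/153 = 6.814379... → 6.8144.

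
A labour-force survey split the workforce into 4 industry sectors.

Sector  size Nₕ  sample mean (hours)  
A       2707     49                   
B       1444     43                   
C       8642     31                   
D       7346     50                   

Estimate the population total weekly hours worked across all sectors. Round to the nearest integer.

829937

A: 2707·49 = 132643
B: 1444·43 = 62092
C: 8642·31 = 267902
D: 7346·50 = 367300
τ̂ = Σ Nₕx̄ₕ = 829937.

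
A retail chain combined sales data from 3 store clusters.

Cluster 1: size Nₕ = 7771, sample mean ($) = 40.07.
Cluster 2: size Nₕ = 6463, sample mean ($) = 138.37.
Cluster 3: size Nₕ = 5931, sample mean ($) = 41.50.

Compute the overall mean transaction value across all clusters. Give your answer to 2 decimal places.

N = 7771 + 6463 + 5931 = 20165.
Overall mean = Σ (Nₕ/N)·x̄ₕ — weight by population share, not a simple average.
Σ Nₕx̄ₕ = 7771·40.07 + 6463·138.37 + 5931·41.50 = 311383.97 + 894285.31 + 246136.5 = 1451805.78.
Divide by N: 1451805.78 / 20165 = 71.9963... → 72.00.

72.00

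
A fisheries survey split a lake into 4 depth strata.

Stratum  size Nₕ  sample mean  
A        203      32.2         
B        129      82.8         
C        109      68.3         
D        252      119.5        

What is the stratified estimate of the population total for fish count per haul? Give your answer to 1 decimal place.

54776.5

A: 203·32.2 = 6536.6
B: 129·82.8 = 10681.2
C: 109·68.3 = 7444.7
D: 252·119.5 = 30114
τ̂ = Σ Nₕx̄ₕ = 54776.5.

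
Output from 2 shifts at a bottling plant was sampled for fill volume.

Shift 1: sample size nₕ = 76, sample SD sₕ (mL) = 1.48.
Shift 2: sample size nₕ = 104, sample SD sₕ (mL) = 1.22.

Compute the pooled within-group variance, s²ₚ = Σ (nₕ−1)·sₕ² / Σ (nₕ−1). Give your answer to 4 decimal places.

1: (76−1)·1.48² = 75·2.1904 = 164.28
2: (104−1)·1.22² = 103·1.4884 = 153.3052
Numerator = 317.5852; denominator = Σ(nₕ−1) = 178.
s²ₚ = 317.5852/178 = 1.784187... → 1.7842.

1.7842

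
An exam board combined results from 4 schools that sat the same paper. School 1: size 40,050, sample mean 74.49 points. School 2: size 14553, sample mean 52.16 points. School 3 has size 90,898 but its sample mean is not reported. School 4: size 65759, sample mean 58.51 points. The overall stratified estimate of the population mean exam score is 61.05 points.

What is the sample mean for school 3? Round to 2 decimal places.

Σ Nₕx̄ₕ = N·μ, so 90898·x̄_3 = 211260·61.05 − (40050·74.49 + 14553·52.16 + 65759·58.51).
= 12897423 − 7589968.07 = 5307454.93.
x̄_3 = 5307454.93 / 90898 = 58.3891... → 58.39.

58.39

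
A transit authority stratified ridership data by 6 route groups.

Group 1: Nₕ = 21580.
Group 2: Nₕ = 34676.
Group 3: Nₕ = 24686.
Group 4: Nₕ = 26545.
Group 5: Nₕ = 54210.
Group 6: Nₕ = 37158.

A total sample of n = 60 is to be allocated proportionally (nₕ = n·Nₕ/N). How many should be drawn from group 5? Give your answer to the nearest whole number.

16

Share of group 5 = 54210/198855 = 0.27261.
Allocate 60 × 0.27261 = 16.357... → 16.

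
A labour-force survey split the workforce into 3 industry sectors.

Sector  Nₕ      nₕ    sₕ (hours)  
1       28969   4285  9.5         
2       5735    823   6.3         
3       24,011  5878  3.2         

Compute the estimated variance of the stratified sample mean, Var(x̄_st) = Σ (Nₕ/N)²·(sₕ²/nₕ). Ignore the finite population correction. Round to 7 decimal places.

N = 58715; Wₕ = Nₕ/N.
sector 1: (28969/58715)²·9.5²/4285 = 0.0051270229
sector 2: (5735/58715)²·6.3²/823 = 0.0004600976
sector 3: (24011/58715)²·3.2²/5878 = 0.0002913351
Sum = 0.0058784556 → 0.0058785.

0.0058785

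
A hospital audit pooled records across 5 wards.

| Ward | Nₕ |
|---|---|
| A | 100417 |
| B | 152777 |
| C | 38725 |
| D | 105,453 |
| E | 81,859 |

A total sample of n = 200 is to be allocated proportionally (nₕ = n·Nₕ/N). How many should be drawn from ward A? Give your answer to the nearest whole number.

N = 100417 + 152777 + 38725 + 105453 + 81859 = 479231.
n_A = 200·100417/479231 = 41.908... → 42.

42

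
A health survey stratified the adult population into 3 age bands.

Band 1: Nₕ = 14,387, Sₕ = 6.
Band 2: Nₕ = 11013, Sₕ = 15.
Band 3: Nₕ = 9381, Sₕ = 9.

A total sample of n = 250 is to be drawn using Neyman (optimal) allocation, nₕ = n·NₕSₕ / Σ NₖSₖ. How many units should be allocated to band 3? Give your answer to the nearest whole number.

63

1: NₕSₕ = 14387·6 = 86322
2: NₕSₕ = 11013·15 = 165195
3: NₕSₕ = 9381·9 = 84429
Σ NₕSₕ = 335946.
n_3 = 250·84429/335946 = 62.829... → 63.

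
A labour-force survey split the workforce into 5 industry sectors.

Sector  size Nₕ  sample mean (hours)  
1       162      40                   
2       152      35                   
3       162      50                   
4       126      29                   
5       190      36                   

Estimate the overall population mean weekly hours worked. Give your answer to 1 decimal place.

x̄_st = (Σ Nₕx̄ₕ) / (Σ Nₕ) = (162·40 + 152·35 + 162·50 + 126·29 + 190·36) / 792
= 30394 / 792 = 38.376... → 38.4.

38.4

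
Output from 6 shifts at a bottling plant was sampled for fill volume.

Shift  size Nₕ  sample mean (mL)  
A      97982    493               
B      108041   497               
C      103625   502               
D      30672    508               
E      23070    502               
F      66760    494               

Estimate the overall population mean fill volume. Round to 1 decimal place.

497.9

x̄_st = (Σ Nₕx̄ₕ) / (Σ Nₕ) = (97982·493 + 108041·497 + 103625·502 + 30672·508 + 23070·502 + 66760·494) / 430150
= 214163209 / 430150 = 497.880... → 497.9.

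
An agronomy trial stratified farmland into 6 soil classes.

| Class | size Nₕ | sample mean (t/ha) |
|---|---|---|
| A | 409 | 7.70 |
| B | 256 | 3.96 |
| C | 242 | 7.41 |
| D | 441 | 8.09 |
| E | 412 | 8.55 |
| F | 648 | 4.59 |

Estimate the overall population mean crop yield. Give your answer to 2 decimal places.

x̄_st = (Σ Nₕx̄ₕ) / (Σ Nₕ) = (409·7.70 + 256·3.96 + 242·7.41 + 441·8.09 + 412·8.55 + 648·4.59) / 2408
= 16020.89 / 2408 = 6.6532... → 6.65.

6.65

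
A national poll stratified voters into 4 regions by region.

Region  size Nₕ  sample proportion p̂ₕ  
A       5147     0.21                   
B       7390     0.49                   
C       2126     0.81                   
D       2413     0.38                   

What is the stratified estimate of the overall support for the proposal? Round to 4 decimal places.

0.4299

Wₕ = Nₕ/N with N = 17076: 0.3014, 0.4328, 0.1245, 0.1413.
p̂_st = 0.3014·0.21 + 0.4328·0.49 + 0.1245·0.81 + 0.1413·0.38 ≈ 0.429900... → 0.4299.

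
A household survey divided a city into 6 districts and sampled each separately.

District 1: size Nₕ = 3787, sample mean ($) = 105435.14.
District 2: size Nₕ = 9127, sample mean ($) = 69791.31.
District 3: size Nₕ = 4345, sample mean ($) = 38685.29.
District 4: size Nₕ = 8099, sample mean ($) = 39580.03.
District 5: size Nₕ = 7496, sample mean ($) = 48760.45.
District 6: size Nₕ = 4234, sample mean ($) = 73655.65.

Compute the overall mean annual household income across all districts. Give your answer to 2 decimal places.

x̄_st = (Σ Nₕx̄ₕ) / (Σ Nₕ) = (3787·105435.14 + 9127·69791.31 + 4345·38685.29 + 8099·39580.03 + 7496·48760.45 + 4234·73655.65) / 37088
= 2202280764.87 / 37088 = 59379.8739... → 59379.87.

59379.87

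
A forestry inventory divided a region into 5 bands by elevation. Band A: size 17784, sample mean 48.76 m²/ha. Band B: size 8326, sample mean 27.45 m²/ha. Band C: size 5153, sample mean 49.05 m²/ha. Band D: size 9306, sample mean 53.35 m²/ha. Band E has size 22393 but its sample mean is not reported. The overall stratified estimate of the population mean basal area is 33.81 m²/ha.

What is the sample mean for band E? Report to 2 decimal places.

Σ Nₕx̄ₕ = N·μ, so 22393·x̄_E = 62962·33.81 − (17784·48.76 + 8326·27.45 + 5153·49.05 + 9306·53.35).
= 2128745.22 − 1844926.29 = 283818.93.
x̄_E = 283818.93 / 22393 = 12.6744... → 12.67.

12.67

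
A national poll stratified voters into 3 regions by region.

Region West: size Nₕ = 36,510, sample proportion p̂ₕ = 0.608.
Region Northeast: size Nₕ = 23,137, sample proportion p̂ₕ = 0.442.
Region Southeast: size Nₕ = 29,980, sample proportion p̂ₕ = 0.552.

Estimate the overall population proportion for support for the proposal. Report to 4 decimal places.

0.5464

Wₕ = Nₕ/N with N = 89627: 0.4074, 0.2581, 0.3345.
p̂_st = 0.4074·0.608 + 0.2581·0.442 + 0.3345·0.552 ≈ 0.546416... → 0.5464.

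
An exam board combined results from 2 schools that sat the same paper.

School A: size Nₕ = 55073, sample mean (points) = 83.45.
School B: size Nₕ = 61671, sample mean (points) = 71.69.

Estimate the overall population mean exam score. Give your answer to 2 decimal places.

77.24

x̄_st = (Σ Nₕx̄ₕ) / (Σ Nₕ) = (55073·83.45 + 61671·71.69) / 116744
= 9017035.84 / 116744 = 77.2377... → 77.24.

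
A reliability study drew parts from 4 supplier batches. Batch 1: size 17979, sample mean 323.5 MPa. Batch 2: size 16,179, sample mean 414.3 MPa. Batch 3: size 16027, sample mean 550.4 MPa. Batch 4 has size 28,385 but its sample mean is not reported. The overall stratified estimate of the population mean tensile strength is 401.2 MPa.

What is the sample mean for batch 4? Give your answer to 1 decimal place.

N = 17979 + 16179 + 16027 + 28385 = 78570.
Overall total = μ·N = 401.2·78570 = 31522284.
Subtract the known strata: 17979·323.5 + 16179·414.3 + 16027·550.4 = 21340427.
Remaining total for batch 4: 31522284 − 21340427 = 10181857.
Divide by its size: 10181857 / 28385 = 358.706... → 358.7.

358.7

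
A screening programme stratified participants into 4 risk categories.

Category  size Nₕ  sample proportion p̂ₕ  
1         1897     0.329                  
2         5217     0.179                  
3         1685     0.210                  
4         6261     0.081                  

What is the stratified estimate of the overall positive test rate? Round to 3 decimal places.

0.161

Wₕ = Nₕ/N with N = 15060: 0.1260, 0.3464, 0.1119, 0.4157.
p̂_st = 0.1260·0.329 + 0.3464·0.179 + 0.1119·0.210 + 0.4157·0.081 ≈ 0.16062... → 0.161.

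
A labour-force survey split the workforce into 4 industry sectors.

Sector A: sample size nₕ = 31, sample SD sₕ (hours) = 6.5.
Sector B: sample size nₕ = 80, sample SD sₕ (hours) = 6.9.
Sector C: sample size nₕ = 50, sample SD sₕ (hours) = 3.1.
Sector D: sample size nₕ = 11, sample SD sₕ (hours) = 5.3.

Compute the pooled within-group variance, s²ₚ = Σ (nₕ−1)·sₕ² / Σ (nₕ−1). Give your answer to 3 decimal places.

A: (31−1)·6.5² = 30·42.25 = 1267.5
B: (80−1)·6.9² = 79·47.61 = 3761.19
C: (50−1)·3.1² = 49·9.61 = 470.89
D: (11−1)·5.3² = 10·28.09 = 280.9
Numerator = 5780.48; denominator = Σ(nₕ−1) = 168.
s²ₚ = 5780.48/168 = 34.40762... → 34.408.

34.408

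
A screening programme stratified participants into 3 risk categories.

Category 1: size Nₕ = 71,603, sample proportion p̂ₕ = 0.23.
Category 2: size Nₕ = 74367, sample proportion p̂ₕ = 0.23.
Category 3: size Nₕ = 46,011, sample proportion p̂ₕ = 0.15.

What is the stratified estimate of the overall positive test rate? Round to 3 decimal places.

0.211

Wₕ = Nₕ/N with N = 191981: 0.3730, 0.3874, 0.2397.
p̂_st = 0.3730·0.23 + 0.3874·0.23 + 0.2397·0.15 ≈ 0.21083... → 0.211.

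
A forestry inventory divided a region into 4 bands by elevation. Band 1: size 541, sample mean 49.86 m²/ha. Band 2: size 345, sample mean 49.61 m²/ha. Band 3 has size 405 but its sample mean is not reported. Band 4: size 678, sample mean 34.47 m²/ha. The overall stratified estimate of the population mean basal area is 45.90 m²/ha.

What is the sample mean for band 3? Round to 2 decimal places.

56.58

N = 541 + 345 + 405 + 678 = 1969.
Overall total = μ·N = 45.90·1969 = 90377.1.
Subtract the known strata: 541·49.86 + 345·49.61 + 678·34.47 = 67460.37.
Remaining total for band 3: 90377.1 − 67460.37 = 22916.73.
Divide by its size: 22916.73 / 405 = 56.5845... → 56.58.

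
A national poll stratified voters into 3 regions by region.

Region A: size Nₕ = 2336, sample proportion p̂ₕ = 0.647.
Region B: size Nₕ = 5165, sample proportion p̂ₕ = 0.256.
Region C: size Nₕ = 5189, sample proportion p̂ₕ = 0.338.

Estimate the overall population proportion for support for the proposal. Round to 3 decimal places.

Wₕ = Nₕ/N with N = 12690: 0.1841, 0.4070, 0.4089.
p̂_st = 0.1841·0.647 + 0.4070·0.256 + 0.4089·0.338 ≈ 0.36151... → 0.362.

0.362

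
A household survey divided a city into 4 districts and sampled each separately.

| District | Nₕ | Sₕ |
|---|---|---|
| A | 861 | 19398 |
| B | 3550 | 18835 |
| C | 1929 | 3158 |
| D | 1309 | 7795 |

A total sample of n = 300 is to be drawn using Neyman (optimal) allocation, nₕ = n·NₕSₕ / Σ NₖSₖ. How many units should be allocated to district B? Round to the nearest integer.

Σ NₕSₕ = 861·19398 + 3550·18835 + 1929·3158 + 1309·7795 = 99861365.
Share for B: 66864250/99861365 = 0.66957.
n_B = 300 × 0.66957 = 200.871... → 201.

201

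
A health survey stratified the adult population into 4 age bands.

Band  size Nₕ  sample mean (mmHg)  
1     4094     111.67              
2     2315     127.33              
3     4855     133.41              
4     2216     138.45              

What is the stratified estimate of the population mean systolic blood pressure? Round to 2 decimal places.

126.59

N = 4094 + 2315 + 4855 + 2216 = 13480.
Overall mean = Σ (Nₕ/N)·x̄ₕ — weight by population share, not a simple average.
Σ Nₕx̄ₕ = 4094·111.67 + 2315·127.33 + 4855·133.41 + 2216·138.45 = 457176.98 + 294768.95 + 647705.55 + 306805.2 = 1706456.68.
Divide by N: 1706456.68 / 13480 = 126.5917... → 126.59.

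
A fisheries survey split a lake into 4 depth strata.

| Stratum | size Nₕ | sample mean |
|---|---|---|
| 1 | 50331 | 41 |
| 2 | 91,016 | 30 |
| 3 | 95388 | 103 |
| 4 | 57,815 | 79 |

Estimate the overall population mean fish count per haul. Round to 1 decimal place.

N = 294550; weights Wₕ = Nₕ/N = (0.1709, 0.3090, 0.3238, 0.1963).
x̄_st = Σ Wₕ·x̄ₕ = 0.1709·41 + 0.3090·30 + 0.3238·103 + 0.1963·79 ≈ 65.138...
→ 65.1.

65.1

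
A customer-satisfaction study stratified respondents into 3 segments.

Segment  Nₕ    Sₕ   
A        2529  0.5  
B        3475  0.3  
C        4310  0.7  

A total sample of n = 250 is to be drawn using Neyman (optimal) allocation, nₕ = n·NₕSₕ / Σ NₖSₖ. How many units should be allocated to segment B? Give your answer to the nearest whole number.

49

A: NₕSₕ = 2529·0.5 = 1264.5
B: NₕSₕ = 3475·0.3 = 1042.5
C: NₕSₕ = 4310·0.7 = 3017
Σ NₕSₕ = 5324.
n_B = 250·1042.5/5324 = 48.953... → 49.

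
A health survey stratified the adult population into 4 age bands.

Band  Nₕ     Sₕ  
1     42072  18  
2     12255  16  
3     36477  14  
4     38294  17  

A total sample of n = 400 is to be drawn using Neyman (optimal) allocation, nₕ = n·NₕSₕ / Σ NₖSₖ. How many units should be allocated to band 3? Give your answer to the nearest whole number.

97

1: NₕSₕ = 42072·18 = 757296
2: NₕSₕ = 12255·16 = 196080
3: NₕSₕ = 36477·14 = 510678
4: NₕSₕ = 38294·17 = 650998
Σ NₕSₕ = 2115052.
n_3 = 400·510678/2115052 = 96.580... → 97.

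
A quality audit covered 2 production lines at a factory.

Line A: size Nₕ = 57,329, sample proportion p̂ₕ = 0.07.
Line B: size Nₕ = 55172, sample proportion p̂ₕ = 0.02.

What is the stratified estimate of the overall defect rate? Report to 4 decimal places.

0.0455

N = 57329 + 55172 = 112501.
Overall proportion = Σ (Nₕ/N)·p̂ₕ.
Σ Nₕp̂ₕ = 4013.03 + 1103.44 = 5116.47.
5116.47 / 112501 = 0.045479... → 0.0455.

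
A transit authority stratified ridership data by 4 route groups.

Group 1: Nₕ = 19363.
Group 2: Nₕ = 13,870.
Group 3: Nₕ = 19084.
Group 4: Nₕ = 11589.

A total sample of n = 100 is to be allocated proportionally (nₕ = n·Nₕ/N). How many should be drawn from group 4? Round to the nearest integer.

Share of group 4 = 11589/63906 = 0.18134.
Allocate 100 × 0.18134 = 18.134... → 18.

18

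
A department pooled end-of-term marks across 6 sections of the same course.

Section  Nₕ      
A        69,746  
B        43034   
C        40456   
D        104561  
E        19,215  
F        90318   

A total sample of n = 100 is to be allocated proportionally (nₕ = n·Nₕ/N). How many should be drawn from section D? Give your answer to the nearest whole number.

Share of section D = 104561/367330 = 0.28465.
Allocate 100 × 0.28465 = 28.465... → 28.

28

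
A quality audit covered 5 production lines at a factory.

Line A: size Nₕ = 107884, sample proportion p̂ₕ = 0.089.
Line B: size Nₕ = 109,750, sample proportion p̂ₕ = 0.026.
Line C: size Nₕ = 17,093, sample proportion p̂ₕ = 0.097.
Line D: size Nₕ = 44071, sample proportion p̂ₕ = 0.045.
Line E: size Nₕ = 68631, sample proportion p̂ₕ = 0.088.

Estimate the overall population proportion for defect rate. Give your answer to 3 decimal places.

0.064

N = 107884 + 109750 + 17093 + 44071 + 68631 = 347429.
Overall proportion = Σ (Nₕ/N)·p̂ₕ.
Σ Nₕp̂ₕ = 9601.676 + 2853.5 + 1658.021 + 1983.195 + 6039.528 = 22135.92.
22135.92 / 347429 = 0.06371... → 0.064.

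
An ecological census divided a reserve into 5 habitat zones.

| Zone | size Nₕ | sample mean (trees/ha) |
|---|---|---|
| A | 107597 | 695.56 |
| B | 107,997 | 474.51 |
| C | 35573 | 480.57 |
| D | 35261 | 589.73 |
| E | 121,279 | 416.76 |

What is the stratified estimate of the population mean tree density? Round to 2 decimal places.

N = 107597 + 107997 + 35573 + 35261 + 121279 = 407707.
Overall mean = Σ (Nₕ/N)·x̄ₕ — weight by population share, not a simple average.
Σ Nₕx̄ₕ = 107597·695.56 + 107997·474.51 + 35573·480.57 + 35261·589.73 + 121279·416.76 = 74840169.32 + 51245656.47 + 17095316.61 + 20794469.53 + 50544236.04 = 214519847.97.
Divide by N: 214519847.97 / 407707 = 526.1618... → 526.16.

526.16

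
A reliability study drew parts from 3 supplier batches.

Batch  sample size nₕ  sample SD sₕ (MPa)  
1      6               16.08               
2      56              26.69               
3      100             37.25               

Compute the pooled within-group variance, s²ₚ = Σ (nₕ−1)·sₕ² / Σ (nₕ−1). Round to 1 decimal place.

Degrees of freedom: 5 + 55 + 99 = 159.
Σ(nₕ−1)sₕ² = 5·258.5664 + 55·712.3561 + 99·1387.5625 = 177841.105.
s²ₚ = 177841.105 / 159 = 1118.498... → 1118.5.

1118.5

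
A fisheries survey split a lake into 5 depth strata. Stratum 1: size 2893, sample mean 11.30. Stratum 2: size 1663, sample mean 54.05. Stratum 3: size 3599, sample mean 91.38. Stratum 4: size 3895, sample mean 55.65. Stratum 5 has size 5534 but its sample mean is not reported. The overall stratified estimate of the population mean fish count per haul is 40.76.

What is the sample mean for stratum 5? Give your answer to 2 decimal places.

Σ Nₕx̄ₕ = N·μ, so 5534·x̄_5 = 17584·40.76 − (2893·11.30 + 1663·54.05 + 3599·91.38 + 3895·55.65).
= 716723.84 − 668209.42 = 48514.42.
x̄_5 = 48514.42 / 5534 = 8.7666... → 8.77.

8.77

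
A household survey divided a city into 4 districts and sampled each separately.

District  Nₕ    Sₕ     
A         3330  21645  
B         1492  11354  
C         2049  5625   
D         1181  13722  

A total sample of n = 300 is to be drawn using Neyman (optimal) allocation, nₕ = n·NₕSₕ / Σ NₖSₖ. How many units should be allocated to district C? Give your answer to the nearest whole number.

A: NₕSₕ = 3330·21645 = 72077850
B: NₕSₕ = 1492·11354 = 16940168
C: NₕSₕ = 2049·5625 = 11525625
D: NₕSₕ = 1181·13722 = 16205682
Σ NₕSₕ = 116749325.
n_C = 300·11525625/116749325 = 29.616... → 30.

30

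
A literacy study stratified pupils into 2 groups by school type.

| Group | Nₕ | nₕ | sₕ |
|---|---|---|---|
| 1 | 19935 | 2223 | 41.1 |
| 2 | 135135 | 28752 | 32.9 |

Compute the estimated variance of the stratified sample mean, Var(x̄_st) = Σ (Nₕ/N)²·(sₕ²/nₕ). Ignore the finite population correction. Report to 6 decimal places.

N = 155070. Term for each stratum: Wₕ²sₕ²/nₕ.
Var(x̄_st) = 0.012558018 + 0.028589322 = 0.041147339 → 0.041147.

0.041147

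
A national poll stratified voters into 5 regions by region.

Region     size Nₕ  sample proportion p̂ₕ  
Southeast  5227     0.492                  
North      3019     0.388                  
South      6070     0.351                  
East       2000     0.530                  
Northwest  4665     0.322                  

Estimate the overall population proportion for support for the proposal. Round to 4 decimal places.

Wₕ = Nₕ/N with N = 20981: 0.2491, 0.1439, 0.2893, 0.0953, 0.2223.
p̂_st = 0.2491·0.492 + 0.1439·0.388 + 0.2893·0.351 + 0.0953·0.530 + 0.2223·0.322 ≈ 0.402066... → 0.4021.

0.4021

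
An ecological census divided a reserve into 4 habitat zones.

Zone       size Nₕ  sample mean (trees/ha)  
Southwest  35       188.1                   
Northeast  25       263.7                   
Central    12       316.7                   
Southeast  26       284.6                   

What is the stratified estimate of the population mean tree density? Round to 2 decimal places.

248.73

x̄_st = (Σ Nₕx̄ₕ) / (Σ Nₕ) = (35·188.1 + 25·263.7 + 12·316.7 + 26·284.6) / 98
= 24376 / 98 = 248.7347... → 248.73.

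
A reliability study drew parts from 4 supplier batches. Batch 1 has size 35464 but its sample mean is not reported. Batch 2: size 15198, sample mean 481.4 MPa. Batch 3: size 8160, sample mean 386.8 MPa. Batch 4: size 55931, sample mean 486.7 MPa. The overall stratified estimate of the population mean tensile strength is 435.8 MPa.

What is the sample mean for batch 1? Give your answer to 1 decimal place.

347.3

Σ Nₕx̄ₕ = N·μ, so 35464·x̄_1 = 114753·435.8 − (15198·481.4 + 8160·386.8 + 55931·486.7).
= 50009357.4 − 37694222.9 = 12315134.5.
x̄_1 = 12315134.5 / 35464 = 347.257... → 347.3.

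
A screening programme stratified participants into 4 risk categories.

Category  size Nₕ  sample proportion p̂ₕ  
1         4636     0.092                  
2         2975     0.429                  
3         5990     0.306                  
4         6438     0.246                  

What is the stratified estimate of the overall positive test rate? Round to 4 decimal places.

N = 4636 + 2975 + 5990 + 6438 = 20039.
Overall proportion = Σ (Nₕ/N)·p̂ₕ.
Σ Nₕp̂ₕ = 426.512 + 1276.275 + 1832.94 + 1583.748 = 5119.475.
5119.475 / 20039 = 0.255476... → 0.2555.

0.2555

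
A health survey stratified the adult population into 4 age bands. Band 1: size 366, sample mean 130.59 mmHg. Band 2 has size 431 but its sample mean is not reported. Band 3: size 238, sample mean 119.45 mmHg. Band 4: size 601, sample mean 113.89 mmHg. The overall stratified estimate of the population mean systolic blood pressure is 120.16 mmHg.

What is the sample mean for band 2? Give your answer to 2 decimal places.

N = 366 + 431 + 238 + 601 = 1636.
Overall total = μ·N = 120.16·1636 = 196581.76.
Subtract the known strata: 366·130.59 + 238·119.45 + 601·113.89 = 144672.93.
Remaining total for band 2: 196581.76 − 144672.93 = 51908.83.
Divide by its size: 51908.83 / 431 = 120.4381... → 120.44.

120.44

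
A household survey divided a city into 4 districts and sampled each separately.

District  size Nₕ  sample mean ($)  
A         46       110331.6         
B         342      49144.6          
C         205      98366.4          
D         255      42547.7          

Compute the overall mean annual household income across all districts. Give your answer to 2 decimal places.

N = 46 + 342 + 205 + 255 = 848.
The stratified mean weights each stratum mean by its population share Nₕ/N.
Σ Nₕx̄ₕ = 46·110331.6 + 342·49144.6 + 205·98366.4 + 255·42547.7 = 5075253.6 + 16807453.2 + 20165112 + 10849663.5 = 52897482.3.
Divide by N: 52897482.3 / 848 = 62379.1065... → 62379.11.

62379.11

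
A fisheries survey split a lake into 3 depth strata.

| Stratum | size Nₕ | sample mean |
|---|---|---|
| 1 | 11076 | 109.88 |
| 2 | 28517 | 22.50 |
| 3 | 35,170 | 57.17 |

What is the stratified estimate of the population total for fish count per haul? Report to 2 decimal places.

1: 11076·109.88 = 1217030.88
2: 28517·22.50 = 641632.5
3: 35170·57.17 = 2010668.9
τ̂ = Σ Nₕx̄ₕ = 3869332.28.

3869332.28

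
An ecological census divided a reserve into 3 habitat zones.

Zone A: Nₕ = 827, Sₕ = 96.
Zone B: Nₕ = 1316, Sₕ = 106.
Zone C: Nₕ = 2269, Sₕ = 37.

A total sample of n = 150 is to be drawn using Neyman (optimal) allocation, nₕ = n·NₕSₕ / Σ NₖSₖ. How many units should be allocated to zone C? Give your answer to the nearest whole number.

Σ NₕSₕ = 827·96 + 1316·106 + 2269·37 = 302841.
Share for C: 83953/302841 = 0.27722.
n_C = 150 × 0.27722 = 41.583... → 42.

42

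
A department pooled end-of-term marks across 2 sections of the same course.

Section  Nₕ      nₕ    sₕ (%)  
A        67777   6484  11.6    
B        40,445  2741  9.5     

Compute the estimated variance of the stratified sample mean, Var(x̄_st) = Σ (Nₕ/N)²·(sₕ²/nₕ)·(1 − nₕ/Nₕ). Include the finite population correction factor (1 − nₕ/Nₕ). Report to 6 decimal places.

0.011648

N = 108222. Term for each stratum: Wₕ²sₕ²/nₕ·(1−nₕ/Nₕ).
Var(x̄_st) = 0.007360971 + 0.004287058 = 0.011648028 → 0.011648.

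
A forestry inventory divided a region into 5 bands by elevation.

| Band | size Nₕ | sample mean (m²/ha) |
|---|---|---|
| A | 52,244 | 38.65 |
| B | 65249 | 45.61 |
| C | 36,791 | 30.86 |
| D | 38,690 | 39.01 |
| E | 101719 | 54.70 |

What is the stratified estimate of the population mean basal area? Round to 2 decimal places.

N = 294693; weights Wₕ = Nₕ/N = (0.1773, 0.2214, 0.1248, 0.1313, 0.3452).
x̄_st = Σ Wₕ·x̄ₕ = 0.1773·38.65 + 0.2214·45.61 + 0.1248·30.86 + 0.1313·39.01 + 0.3452·54.70 ≈ 44.8057...
→ 44.81.

44.81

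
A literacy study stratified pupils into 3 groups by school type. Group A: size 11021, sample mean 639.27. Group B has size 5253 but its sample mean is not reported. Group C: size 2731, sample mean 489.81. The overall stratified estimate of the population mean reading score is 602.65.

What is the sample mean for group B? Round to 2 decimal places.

Σ Nₕx̄ₕ = N·μ, so 5253·x̄_B = 19005·602.65 − (11021·639.27 + 2731·489.81).
= 11453363.25 − 8383065.78 = 3070297.47.
x̄_B = 3070297.47 / 5253 = 584.4846... → 584.48.

584.48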